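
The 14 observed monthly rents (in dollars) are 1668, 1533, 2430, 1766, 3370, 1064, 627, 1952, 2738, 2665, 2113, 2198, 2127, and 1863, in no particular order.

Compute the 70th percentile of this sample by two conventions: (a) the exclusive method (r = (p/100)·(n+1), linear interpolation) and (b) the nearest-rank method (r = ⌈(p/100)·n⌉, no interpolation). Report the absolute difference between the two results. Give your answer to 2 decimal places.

116.00

Sorted: 627, 1064, 1533, 1668, 1766, 1863, 1952, 2113, 2127, 2198, 2430, 2665, 2738, 3370.
n = 14.
(a) r = 10.5; between ranks 10 (2198) and 11 (2430): 2314.
(b) the nearest-rank method: rank 10 → 2198.
|2314 − 2198| = 116.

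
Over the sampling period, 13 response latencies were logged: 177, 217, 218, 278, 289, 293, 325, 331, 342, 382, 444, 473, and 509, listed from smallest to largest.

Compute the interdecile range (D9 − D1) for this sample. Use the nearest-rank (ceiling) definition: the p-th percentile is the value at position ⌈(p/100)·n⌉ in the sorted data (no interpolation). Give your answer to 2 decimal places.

n = 13.
P10: rank ⌈10/100·13⌉ = 2 → 217.
P90: rank ⌈90/100·13⌉ = 12 → 473.
Difference: 473 − 217 = 256.

256.00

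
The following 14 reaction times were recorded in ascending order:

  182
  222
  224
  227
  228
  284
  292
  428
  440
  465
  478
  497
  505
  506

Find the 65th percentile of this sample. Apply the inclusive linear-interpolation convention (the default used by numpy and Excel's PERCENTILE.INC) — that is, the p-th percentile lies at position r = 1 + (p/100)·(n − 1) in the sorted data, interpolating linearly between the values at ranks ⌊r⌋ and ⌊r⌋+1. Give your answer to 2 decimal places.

n = 14.
r = 1 + (65/100)·(14 − 1) = 1 + 8.45 = 9.45.
Rank 9 is 440 and rank 10 is 465.
Interpolate: 440 + 0.45·(465 − 440) = 440 + 0.45·25 = 451.25.

451.25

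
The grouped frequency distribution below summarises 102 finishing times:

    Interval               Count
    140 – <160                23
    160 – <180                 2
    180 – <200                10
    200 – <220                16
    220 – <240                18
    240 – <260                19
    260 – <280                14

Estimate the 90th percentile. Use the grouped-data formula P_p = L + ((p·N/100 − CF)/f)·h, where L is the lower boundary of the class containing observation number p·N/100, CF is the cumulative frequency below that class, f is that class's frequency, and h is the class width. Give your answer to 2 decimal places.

N = 102; target position k = 90/100 · 102 = 91.8.
Cumulative frequencies: 23, 25, 35, 51, 69, 88, 102.
Observation 91.8 falls in the class 260 – <280.
L = 260, CF = 88, f = 14, h = 20.
P90 = 260 + ((91.8 − 88)/14)·20 = 260 + 5.42857 = 265.429.

265.43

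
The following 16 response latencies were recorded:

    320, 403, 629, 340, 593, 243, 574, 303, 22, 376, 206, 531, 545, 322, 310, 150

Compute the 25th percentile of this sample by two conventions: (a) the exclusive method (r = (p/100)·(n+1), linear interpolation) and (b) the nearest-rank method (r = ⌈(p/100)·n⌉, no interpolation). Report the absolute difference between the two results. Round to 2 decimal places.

Sorted: 22, 150, 206, 243, 303, 310, 320, 322, 340, 376, 403, 531, 545, 574, 593, 629.
n = 16.
(a) r = 4.25; between ranks 4 (243) and 5 (303): 258.
(b) the nearest-rank method: rank 4 → 243.
|258 − 243| = 15.

15.00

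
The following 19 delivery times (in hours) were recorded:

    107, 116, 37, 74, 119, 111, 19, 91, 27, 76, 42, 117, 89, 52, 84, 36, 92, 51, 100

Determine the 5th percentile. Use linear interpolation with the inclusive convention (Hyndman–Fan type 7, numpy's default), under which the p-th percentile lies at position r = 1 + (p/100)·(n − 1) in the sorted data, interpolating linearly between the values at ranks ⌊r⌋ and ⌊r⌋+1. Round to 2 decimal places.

Sorted: 19, 27, 36, 37, 42, 51, 52, 74, 76, 84, 89, 91, 92, 100, 107, 111, 116, 117, 119.
n = 19.
r = 1 + (5/100)·(19 − 1) = 1 + 0.9 = 1.9.
Rank 1 is 19 and rank 2 is 27.
Interpolate: 19 + 0.9·(27 − 19) = 19 + 0.9·8 = 26.2.

26.20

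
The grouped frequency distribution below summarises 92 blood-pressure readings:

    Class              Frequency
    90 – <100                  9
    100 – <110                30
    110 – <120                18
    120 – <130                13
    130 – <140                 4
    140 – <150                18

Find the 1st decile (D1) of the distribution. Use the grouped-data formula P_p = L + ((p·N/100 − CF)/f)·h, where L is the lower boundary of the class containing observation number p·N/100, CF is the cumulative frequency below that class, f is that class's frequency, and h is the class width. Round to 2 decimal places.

100.07

N = 92; target position k = 10/100 · 92 = 9.2.
Cumulative frequencies: 9, 39, 57, 70, 74, 92.
Observation 9.2 falls in the class 100 – <110.
L = 100, CF = 9, f = 30, h = 10.
P10 = 100 + ((9.2 − 9)/30)·10 = 100 + 0.0666667 = 100.067.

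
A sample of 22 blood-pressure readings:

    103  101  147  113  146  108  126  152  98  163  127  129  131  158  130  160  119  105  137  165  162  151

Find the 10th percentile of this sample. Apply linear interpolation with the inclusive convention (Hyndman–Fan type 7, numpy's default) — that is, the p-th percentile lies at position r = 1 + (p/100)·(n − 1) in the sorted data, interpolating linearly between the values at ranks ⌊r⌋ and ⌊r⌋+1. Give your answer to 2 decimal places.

103.20

Sorted: 98, 101, 103, 105, 108, 113, 119, 126, 127, 129, 130, 131, 137, 146, 147, 151, 152, 158, 160, 162, 163, 165.
n = 22.
r = 1 + (10/100)·(22 − 1) = 1 + 2.1 = 3.1.
Rank 3 is 103 and rank 4 is 105.
Interpolate: 103 + 0.1·(105 − 103) = 103 + 0.1·2 = 103.2.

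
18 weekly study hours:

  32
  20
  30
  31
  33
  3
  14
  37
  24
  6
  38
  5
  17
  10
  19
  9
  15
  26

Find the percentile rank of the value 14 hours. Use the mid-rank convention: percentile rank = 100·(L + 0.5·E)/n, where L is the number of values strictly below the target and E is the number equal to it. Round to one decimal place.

30.6

Sorted: 3, 5, 6, 9, 10, 14, 15, 17, 19, 20, 24, 26, 30, 31, 32, 33, 37, 38.
Count below 14: L = 5; count equal: E = 1; n = 18.
Percentile rank = 100·(5 + 0.5·1)/18 = 100·5.5/18 = 30.56.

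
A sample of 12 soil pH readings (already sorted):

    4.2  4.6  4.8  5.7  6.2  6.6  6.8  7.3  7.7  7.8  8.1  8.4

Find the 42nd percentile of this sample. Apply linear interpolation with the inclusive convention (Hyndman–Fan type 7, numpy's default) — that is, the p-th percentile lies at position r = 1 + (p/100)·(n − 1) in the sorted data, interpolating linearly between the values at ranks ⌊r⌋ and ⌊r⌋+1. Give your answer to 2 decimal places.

6.45

n = 12.
r = 1 + (42/100)·(12 − 1) = 1 + 4.62 = 5.62.
Rank 5 is 6.2 and rank 6 is 6.6.
Interpolate: 6.2 + 0.62·(6.6 − 6.2) = 6.2 + 0.62·0.4 = 6.448.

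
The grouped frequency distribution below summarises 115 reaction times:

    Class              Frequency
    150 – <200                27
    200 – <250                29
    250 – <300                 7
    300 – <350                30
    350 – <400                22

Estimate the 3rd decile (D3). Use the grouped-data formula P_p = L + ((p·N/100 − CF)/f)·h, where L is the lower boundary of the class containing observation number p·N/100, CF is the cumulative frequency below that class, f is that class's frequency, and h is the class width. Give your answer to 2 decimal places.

N = 115; target position k = 30/100 · 115 = 34.5.
Cumulative frequencies: 27, 56, 63, 93, 115.
Observation 34.5 falls in the class 200 – <250.
L = 200, CF = 27, f = 29, h = 50.
P30 = 200 + ((34.5 − 27)/29)·50 = 200 + 12.931 = 212.931.

212.93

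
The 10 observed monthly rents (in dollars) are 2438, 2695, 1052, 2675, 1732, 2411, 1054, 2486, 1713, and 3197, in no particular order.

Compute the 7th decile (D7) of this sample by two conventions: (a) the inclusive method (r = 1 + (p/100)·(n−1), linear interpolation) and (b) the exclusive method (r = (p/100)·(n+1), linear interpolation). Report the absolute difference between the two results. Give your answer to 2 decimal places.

Sorted: 1052, 1054, 1713, 1732, 2411, 2438, 2486, 2675, 2695, 3197.
n = 10.
(a) r = 7.3; between ranks 7 (2486) and 8 (2675): 2542.7.
(b) r = 7.7; between ranks 7 (2486) and 8 (2675): 2618.3.
|2542.7 − 2618.3| = 75.6.

75.60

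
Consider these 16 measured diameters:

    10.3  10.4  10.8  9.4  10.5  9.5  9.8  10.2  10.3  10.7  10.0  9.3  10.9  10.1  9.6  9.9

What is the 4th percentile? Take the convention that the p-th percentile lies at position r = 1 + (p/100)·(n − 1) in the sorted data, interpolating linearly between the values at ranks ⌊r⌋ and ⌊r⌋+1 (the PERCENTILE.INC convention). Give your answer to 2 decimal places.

Sorted: 9.3, 9.4, 9.5, 9.6, 9.8, 9.9, 10.0, 10.1, 10.2, 10.3, 10.3, 10.4, 10.5, 10.7, 10.8, 10.9.
n = 16.
r = 1 + (4/100)·(16 − 1) = 1 + 0.6 = 1.6.
Rank 1 is 9.3 and rank 2 is 9.4.
Interpolate: 9.3 + 0.6·(9.4 − 9.3) = 9.3 + 0.6·0.1 = 9.36.

9.36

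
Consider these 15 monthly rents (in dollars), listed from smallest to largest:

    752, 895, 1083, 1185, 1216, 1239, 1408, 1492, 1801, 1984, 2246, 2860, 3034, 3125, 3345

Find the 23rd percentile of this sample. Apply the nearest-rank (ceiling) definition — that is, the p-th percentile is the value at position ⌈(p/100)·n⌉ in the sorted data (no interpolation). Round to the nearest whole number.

n = 15.
Position = ⌈23/100 · 15⌉ = ⌈3.45⌉ = 4.
The value at rank 4 is 1185.

1185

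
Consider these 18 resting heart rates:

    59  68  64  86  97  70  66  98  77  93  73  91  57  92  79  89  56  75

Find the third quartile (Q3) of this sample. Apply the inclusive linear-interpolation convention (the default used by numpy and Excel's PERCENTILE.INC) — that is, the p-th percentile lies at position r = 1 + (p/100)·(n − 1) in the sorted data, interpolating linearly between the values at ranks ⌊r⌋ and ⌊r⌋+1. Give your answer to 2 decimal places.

90.50

Sorted: 56, 57, 59, 64, 66, 68, 70, 73, 75, 77, 79, 86, 89, 91, 92, 93, 97, 98.
n = 18.
r = 1 + (75/100)·(18 − 1) = 1 + 12.75 = 13.75.
Rank 13 is 89 and rank 14 is 91.
Interpolate: 89 + 0.75·(91 − 89) = 89 + 0.75·2 = 90.5.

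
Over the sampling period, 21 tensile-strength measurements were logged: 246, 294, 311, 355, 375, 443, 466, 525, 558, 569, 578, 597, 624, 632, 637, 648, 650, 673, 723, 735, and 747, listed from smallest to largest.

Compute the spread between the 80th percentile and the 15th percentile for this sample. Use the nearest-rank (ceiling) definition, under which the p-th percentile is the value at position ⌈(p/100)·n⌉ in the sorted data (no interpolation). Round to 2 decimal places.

n = 21.
P15: rank ⌈15/100·21⌉ = 4 → 355.
P80: rank ⌈80/100·21⌉ = 17 → 650.
Difference: 650 − 355 = 295.

295.00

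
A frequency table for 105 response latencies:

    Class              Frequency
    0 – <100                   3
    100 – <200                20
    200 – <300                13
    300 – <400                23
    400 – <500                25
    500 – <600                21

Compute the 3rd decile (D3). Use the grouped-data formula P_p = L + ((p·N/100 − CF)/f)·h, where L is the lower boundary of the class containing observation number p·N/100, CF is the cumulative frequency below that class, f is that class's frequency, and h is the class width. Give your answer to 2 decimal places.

265.38

N = 105; target position k = 30/100 · 105 = 31.5.
Cumulative frequencies: 3, 23, 36, 59, 84, 105.
Observation 31.5 falls in the class 200 – <300.
L = 200, CF = 23, f = 13, h = 100.
P30 = 200 + ((31.5 − 23)/13)·100 = 200 + 65.3846 = 265.385.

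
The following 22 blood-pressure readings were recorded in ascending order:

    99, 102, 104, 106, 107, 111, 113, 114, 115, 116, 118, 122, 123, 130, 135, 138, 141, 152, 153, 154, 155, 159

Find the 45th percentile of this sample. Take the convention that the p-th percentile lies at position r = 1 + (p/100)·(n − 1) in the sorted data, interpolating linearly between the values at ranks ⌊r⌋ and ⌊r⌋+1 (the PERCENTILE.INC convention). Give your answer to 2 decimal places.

116.90

n = 22.
r = 1 + (45/100)·(22 − 1) = 1 + 9.45 = 10.45.
Rank 10 is 116 and rank 11 is 118.
Interpolate: 116 + 0.45·(118 − 116) = 116 + 0.45·2 = 116.9.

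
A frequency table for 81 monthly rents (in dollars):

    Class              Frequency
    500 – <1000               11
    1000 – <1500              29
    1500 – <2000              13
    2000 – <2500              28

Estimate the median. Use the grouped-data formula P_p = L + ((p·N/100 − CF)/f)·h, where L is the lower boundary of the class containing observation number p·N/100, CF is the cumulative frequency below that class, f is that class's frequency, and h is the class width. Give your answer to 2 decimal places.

1519.23

N = 81; target position k = 50/100 · 81 = 40.5.
Cumulative frequencies: 11, 40, 53, 81.
Observation 40.5 falls in the class 1500 – <2000.
L = 1500, CF = 40, f = 13, h = 500.
P50 = 1500 + ((40.5 − 40)/13)·500 = 1500 + 19.2308 = 1519.23.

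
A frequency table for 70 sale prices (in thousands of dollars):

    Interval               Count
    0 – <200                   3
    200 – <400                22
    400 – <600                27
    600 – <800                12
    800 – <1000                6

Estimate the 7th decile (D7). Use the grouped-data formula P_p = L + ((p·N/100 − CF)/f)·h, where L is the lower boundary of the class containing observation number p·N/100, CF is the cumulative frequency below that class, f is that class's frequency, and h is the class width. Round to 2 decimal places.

577.78

N = 70; target position k = 70/100 · 70 = 49.
Cumulative frequencies: 3, 25, 52, 64, 70.
Observation 49 falls in the class 400 – <600.
L = 400, CF = 25, f = 27, h = 200.
P70 = 400 + ((49 − 25)/27)·200 = 400 + 177.778 = 577.778.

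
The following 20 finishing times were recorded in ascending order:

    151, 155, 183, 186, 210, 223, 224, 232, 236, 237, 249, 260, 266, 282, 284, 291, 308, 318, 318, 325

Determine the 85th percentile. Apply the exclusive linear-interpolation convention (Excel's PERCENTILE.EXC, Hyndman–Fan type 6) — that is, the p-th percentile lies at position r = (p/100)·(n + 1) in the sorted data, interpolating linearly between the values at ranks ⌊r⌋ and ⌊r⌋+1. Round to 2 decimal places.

316.50

n = 20.
r = (85/100)·(20 + 1) = 17.85.
Rank 17 is 308 and rank 18 is 318.
Interpolate: 308 + 0.85·(318 − 308) = 308 + 0.85·10 = 316.5.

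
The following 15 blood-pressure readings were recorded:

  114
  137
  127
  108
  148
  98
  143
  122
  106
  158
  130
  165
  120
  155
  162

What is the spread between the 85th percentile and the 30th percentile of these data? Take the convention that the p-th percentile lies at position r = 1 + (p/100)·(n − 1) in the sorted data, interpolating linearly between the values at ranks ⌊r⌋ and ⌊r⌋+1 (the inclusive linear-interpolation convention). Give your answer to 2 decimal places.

Sorted: 98, 106, 108, 114, 120, 122, 127, 130, 137, 143, 148, 155, 158, 162, 165.
n = 15.
P30: r = 5.2; ranks 5–6 are 120, 122; interpolating gives 120.4.
P85: r = 12.9; ranks 12–13 are 155, 158; interpolating gives 157.7.
Difference: 157.7 − 120.4 = 37.3.

37.30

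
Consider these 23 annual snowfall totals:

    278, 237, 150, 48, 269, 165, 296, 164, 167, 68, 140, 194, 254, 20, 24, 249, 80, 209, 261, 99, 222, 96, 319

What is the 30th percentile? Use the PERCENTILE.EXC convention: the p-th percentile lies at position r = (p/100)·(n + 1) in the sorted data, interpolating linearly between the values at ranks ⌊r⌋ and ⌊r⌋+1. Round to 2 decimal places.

107.20

Sorted: 20, 24, 48, 68, 80, 96, 99, 140, 150, 164, 165, 167, 194, 209, 222, 237, 249, 254, 261, 269, 278, 296, 319.
n = 23.
r = (30/100)·(23 + 1) = 7.2.
Rank 7 is 99 and rank 8 is 140.
Interpolate: 99 + 0.2·(140 − 99) = 99 + 0.2·41 = 107.2.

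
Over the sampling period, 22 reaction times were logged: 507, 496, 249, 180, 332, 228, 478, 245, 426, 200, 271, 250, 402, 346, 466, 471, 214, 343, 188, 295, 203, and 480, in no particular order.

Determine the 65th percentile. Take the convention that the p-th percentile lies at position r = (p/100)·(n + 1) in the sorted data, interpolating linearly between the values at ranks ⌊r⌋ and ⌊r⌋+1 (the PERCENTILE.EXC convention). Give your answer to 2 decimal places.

399.20

Sorted: 180, 188, 200, 203, 214, 228, 245, 249, 250, 271, 295, 332, 343, 346, 402, 426, 466, 471, 478, 480, 496, 507.
n = 22.
r = (65/100)·(22 + 1) = 14.95.
Rank 14 is 346 and rank 15 is 402.
Interpolate: 346 + 0.95·(402 − 346) = 346 + 0.95·56 = 399.2.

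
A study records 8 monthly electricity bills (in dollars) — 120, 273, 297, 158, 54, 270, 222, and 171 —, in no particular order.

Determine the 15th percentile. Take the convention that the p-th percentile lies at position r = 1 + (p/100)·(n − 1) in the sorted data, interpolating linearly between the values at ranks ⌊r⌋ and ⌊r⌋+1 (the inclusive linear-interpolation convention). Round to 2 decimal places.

121.90

Sorted: 54, 120, 158, 171, 222, 270, 273, 297.
n = 8.
r = 1 + (15/100)·(8 − 1) = 1 + 1.05 = 2.05.
Rank 2 is 120 and rank 3 is 158.
Interpolate: 120 + 0.05·(158 − 120) = 120 + 0.05·38 = 121.9.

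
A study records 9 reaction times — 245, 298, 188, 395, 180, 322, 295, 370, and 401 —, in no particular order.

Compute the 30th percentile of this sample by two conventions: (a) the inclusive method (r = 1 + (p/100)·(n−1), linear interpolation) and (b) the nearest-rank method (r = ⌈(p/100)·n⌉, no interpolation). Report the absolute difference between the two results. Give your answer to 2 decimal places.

Sorted: 180, 188, 245, 295, 298, 322, 370, 395, 401.
n = 9.
(a) r = 3.4; between ranks 3 (245) and 4 (295): 265.
(b) the nearest-rank method: rank 3 → 245.
|265 − 245| = 20.

20.00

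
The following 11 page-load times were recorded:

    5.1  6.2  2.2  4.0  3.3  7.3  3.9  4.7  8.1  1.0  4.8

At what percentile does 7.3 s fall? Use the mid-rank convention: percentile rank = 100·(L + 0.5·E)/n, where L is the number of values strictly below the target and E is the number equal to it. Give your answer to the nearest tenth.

Sorted: 1.0, 2.2, 3.3, 3.9, 4.0, 4.7, 4.8, 5.1, 6.2, 7.3, 8.1.
Count below 7.3: L = 9; count equal: E = 1; n = 11.
Percentile rank = 100·(9 + 0.5·1)/11 = 100·9.5/11 = 86.36.

86.4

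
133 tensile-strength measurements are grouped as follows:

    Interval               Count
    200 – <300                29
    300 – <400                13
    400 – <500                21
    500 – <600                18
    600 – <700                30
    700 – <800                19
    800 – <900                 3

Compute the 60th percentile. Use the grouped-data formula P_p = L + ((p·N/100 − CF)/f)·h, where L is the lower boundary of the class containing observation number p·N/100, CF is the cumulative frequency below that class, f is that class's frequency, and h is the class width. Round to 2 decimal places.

N = 133; target position k = 60/100 · 133 = 79.8.
Cumulative frequencies: 29, 42, 63, 81, 111, 130, 133.
Observation 79.8 falls in the class 500 – <600.
L = 500, CF = 63, f = 18, h = 100.
P60 = 500 + ((79.8 − 63)/18)·100 = 500 + 93.3333 = 593.333.

593.33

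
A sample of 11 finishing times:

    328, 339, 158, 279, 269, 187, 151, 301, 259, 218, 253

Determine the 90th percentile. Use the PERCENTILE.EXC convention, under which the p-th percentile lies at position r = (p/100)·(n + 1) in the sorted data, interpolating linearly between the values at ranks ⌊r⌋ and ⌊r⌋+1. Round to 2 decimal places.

336.80

Sorted: 151, 158, 187, 218, 253, 259, 269, 279, 301, 328, 339.
n = 11.
r = (90/100)·(11 + 1) = 10.8.
Rank 10 is 328 and rank 11 is 339.
Interpolate: 328 + 0.8·(339 − 328) = 328 + 0.8·11 = 336.8.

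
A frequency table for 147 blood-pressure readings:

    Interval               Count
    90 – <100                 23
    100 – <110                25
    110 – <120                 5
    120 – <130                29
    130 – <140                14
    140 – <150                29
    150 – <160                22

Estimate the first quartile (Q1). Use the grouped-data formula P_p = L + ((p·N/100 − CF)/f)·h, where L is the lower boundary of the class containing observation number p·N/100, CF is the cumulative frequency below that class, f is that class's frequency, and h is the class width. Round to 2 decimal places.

N = 147; target position k = 25/100 · 147 = 36.75.
Cumulative frequencies: 23, 48, 53, 82, 96, 125, 147.
Observation 36.75 falls in the class 100 – <110.
L = 100, CF = 23, f = 25, h = 10.
P25 = 100 + ((36.75 − 23)/25)·10 = 100 + 5.5 = 105.5.

105.50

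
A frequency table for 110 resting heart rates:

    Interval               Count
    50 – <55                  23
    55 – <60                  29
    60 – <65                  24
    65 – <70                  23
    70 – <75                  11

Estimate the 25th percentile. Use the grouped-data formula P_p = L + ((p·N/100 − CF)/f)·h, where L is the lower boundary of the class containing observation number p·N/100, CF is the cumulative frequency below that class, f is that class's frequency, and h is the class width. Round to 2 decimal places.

N = 110; target position k = 25/100 · 110 = 27.5.
Cumulative frequencies: 23, 52, 76, 99, 110.
Observation 27.5 falls in the class 55 – <60.
L = 55, CF = 23, f = 29, h = 5.
P25 = 55 + ((27.5 − 23)/29)·5 = 55 + 0.775862 = 55.7759.

55.78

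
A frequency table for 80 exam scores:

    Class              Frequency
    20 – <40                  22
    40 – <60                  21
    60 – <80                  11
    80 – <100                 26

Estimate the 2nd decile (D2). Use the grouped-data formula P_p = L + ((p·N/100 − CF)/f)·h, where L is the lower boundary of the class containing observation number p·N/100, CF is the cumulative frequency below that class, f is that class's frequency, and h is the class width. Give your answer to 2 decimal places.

34.55

N = 80; target position k = 20/100 · 80 = 16.
Cumulative frequencies: 22, 43, 54, 80.
Observation 16 falls in the class 20 – <40.
L = 20, CF = 0, f = 22, h = 20.
P20 = 20 + ((16 − 0)/22)·20 = 20 + 14.5455 = 34.5455.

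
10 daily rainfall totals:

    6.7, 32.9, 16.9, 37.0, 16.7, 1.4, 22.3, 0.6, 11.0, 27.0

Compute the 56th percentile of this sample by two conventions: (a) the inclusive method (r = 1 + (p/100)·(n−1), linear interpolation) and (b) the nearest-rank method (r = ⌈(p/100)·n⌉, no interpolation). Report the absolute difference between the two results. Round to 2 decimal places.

Sorted: 0.6, 1.4, 6.7, 11.0, 16.7, 16.9, 22.3, 27.0, 32.9, 37.0.
n = 10.
(a) r = 6.04; between ranks 6 (16.9) and 7 (22.3): 17.116.
(b) the nearest-rank method: rank 6 → 16.9.
|17.116 − 16.9| = 0.216.

0.22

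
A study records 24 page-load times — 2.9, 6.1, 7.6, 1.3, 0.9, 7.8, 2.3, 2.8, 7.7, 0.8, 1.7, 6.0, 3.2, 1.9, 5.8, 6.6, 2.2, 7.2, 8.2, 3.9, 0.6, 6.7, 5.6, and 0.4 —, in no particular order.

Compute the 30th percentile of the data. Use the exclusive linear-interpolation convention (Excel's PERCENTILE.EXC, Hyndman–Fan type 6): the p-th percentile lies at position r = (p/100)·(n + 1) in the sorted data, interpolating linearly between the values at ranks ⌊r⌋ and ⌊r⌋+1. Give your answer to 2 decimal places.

2.05

Sorted: 0.4, 0.6, 0.8, 0.9, 1.3, 1.7, 1.9, 2.2, 2.3, 2.8, 2.9, 3.2, 3.9, 5.6, 5.8, 6.0, 6.1, 6.6, 6.7, 7.2, 7.6, 7.7, 7.8, 8.2.
n = 24.
r = (30/100)·(24 + 1) = 7.5.
Rank 7 is 1.9 and rank 8 is 2.2.
Interpolate: 1.9 + 0.5·(2.2 − 1.9) = 1.9 + 0.5·0.3 = 2.05.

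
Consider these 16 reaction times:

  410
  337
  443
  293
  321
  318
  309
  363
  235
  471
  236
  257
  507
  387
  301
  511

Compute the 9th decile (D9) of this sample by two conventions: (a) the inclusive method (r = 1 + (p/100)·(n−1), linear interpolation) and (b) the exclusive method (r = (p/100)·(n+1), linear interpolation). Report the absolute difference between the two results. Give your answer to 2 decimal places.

Sorted: 235, 236, 257, 293, 301, 309, 318, 321, 337, 363, 387, 410, 443, 471, 507, 511.
n = 16.
(a) r = 14.5; between ranks 14 (471) and 15 (507): 489.
(b) r = 15.3; between ranks 15 (507) and 16 (511): 508.2.
|489 − 508.2| = 19.2.

19.20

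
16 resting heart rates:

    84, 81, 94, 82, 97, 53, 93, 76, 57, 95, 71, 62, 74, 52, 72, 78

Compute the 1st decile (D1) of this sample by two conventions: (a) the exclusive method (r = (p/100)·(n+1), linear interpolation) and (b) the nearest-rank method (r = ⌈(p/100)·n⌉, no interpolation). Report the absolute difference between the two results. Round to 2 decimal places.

0.30

Sorted: 52, 53, 57, 62, 71, 72, 74, 76, 78, 81, 82, 84, 93, 94, 95, 97.
n = 16.
(a) r = 1.7; between ranks 1 (52) and 2 (53): 52.7.
(b) the nearest-rank method: rank 2 → 53.
|52.7 − 53| = 0.3.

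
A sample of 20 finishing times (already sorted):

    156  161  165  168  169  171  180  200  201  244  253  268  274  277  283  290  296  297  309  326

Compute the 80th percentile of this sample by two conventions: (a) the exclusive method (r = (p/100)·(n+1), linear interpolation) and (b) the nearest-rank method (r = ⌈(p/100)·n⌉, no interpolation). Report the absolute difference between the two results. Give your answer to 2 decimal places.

n = 20.
(a) r = 16.8; between ranks 16 (290) and 17 (296): 294.8.
(b) the nearest-rank method: rank 16 → 290.
|294.8 − 290| = 4.8.

4.80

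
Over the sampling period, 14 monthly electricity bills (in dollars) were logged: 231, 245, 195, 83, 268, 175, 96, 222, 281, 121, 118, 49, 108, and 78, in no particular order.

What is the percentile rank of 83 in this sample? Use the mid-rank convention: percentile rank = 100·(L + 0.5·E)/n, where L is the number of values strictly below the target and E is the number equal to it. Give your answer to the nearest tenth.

17.9

Sorted: 49, 78, 83, 96, 108, 118, 121, 175, 195, 222, 231, 245, 268, 281.
Count below 83: L = 2; count equal: E = 1; n = 14.
Percentile rank = 100·(2 + 0.5·1)/14 = 100·2.5/14 = 17.86.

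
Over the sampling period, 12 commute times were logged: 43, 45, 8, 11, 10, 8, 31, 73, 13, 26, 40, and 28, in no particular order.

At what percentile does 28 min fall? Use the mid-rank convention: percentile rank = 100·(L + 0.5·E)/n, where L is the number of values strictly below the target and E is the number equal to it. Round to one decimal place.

Sorted: 8, 8, 10, 11, 13, 26, 28, 31, 40, 43, 45, 73.
Count below 28: L = 6; count equal: E = 1; n = 12.
Percentile rank = 100·(6 + 0.5·1)/12 = 100·6.5/12 = 54.17.

54.2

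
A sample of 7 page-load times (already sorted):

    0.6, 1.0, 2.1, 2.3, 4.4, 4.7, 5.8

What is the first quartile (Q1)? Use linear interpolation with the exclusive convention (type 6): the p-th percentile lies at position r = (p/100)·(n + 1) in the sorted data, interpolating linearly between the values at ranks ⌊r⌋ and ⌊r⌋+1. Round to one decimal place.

n = 7.
r = (25/100)·(7 + 1) = 2.
r is an integer, so P25 is the value at rank 2: 1.0.

1.0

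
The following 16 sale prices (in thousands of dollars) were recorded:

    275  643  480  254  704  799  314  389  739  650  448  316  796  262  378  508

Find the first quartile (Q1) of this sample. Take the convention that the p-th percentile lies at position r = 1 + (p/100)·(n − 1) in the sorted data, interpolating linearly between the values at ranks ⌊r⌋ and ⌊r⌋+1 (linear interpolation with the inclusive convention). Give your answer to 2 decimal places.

315.50

Sorted: 254, 262, 275, 314, 316, 378, 389, 448, 480, 508, 643, 650, 704, 739, 796, 799.
n = 16.
r = 1 + (25/100)·(16 − 1) = 1 + 3.75 = 4.75.
Rank 4 is 314 and rank 5 is 316.
Interpolate: 314 + 0.75·(316 − 314) = 314 + 0.75·2 = 315.5.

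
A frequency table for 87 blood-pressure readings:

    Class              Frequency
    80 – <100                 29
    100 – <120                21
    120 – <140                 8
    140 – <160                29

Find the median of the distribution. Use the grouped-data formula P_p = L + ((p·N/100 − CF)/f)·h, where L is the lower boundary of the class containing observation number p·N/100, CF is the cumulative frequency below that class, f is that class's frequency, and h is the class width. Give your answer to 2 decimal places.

N = 87; target position k = 50/100 · 87 = 43.5.
Cumulative frequencies: 29, 50, 58, 87.
Observation 43.5 falls in the class 100 – <120.
L = 100, CF = 29, f = 21, h = 20.
P50 = 100 + ((43.5 − 29)/21)·20 = 100 + 13.8095 = 113.81.

113.81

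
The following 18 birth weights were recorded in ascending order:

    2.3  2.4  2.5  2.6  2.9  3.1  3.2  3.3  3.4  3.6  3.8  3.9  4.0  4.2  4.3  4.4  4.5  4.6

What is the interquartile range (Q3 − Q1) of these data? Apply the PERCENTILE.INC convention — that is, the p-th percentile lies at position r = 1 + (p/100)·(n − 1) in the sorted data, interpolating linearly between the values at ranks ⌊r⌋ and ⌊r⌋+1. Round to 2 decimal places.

n = 18.
P25: r = 5.25; ranks 5–6 are 2.9, 3.1; interpolating gives 2.95.
P75: r = 13.75; ranks 13–14 are 4.0, 4.2; interpolating gives 4.15.
Difference: 4.15 − 2.95 = 1.2.

1.20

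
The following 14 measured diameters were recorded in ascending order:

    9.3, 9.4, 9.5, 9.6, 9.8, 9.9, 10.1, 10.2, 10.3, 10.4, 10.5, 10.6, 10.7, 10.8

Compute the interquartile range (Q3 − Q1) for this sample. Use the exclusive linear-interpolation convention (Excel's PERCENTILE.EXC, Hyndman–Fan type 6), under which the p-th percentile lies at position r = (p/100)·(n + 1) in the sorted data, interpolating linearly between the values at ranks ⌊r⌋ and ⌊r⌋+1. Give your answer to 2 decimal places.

0.95

n = 14.
P25: r = 3.75; ranks 3–4 are 9.5, 9.6; interpolating gives 9.575.
P75: r = 11.25; ranks 11–12 are 10.5, 10.6; interpolating gives 10.525.
Difference: 10.525 − 9.575 = 0.95.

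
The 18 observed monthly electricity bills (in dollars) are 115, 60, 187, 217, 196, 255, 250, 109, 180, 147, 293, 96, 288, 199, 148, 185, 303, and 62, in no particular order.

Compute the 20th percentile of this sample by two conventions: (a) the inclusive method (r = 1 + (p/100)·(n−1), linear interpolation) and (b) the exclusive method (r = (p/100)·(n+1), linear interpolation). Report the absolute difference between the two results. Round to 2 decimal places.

Sorted: 60, 62, 96, 109, 115, 147, 148, 180, 185, 187, 196, 199, 217, 250, 255, 288, 293, 303.
n = 18.
(a) r = 4.4; between ranks 4 (109) and 5 (115): 111.4.
(b) r = 3.8; between ranks 3 (96) and 4 (109): 106.4.
|111.4 − 106.4| = 5.

5.00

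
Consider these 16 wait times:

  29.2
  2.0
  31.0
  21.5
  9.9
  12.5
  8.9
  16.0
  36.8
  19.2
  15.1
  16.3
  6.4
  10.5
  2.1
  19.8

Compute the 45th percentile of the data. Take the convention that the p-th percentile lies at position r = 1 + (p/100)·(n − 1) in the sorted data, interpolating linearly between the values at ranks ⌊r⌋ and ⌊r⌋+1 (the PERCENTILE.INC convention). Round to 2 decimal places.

14.45

Sorted: 2.0, 2.1, 6.4, 8.9, 9.9, 10.5, 12.5, 15.1, 16.0, 16.3, 19.2, 19.8, 21.5, 29.2, 31.0, 36.8.
n = 16.
r = 1 + (45/100)·(16 − 1) = 1 + 6.75 = 7.75.
Rank 7 is 12.5 and rank 8 is 15.1.
Interpolate: 12.5 + 0.75·(15.1 − 12.5) = 12.5 + 0.75·2.6 = 14.45.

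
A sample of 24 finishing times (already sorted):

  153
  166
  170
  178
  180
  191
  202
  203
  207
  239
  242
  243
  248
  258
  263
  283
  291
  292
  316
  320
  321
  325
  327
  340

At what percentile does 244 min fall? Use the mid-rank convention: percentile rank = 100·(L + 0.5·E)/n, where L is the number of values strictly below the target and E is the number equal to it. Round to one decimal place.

Count below 244: L = 12; count equal: E = 0; n = 24.
Percentile rank = 100·(12 + 0.5·0)/24 = 100·12/24 = 50.

50.0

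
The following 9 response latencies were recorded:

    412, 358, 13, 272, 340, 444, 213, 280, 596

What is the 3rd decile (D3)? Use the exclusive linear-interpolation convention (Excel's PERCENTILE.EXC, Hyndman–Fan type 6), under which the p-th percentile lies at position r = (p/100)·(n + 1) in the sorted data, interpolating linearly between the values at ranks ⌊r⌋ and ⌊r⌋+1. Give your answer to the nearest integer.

272

Sorted: 13, 213, 272, 280, 340, 358, 412, 444, 596.
n = 9.
r = (30/100)·(9 + 1) = 3.
r is an integer, so P30 is the value at rank 3: 272.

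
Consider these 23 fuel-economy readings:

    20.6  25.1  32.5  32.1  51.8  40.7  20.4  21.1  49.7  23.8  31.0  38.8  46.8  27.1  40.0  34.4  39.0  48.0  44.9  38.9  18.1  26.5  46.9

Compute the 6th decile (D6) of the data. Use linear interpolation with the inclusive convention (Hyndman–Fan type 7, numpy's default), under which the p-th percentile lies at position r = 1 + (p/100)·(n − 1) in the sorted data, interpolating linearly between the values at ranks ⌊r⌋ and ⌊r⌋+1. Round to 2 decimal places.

Sorted: 18.1, 20.4, 20.6, 21.1, 23.8, 25.1, 26.5, 27.1, 31.0, 32.1, 32.5, 34.4, 38.8, 38.9, 39.0, 40.0, 40.7, 44.9, 46.8, 46.9, 48.0, 49.7, 51.8.
n = 23.
r = 1 + (60/100)·(23 − 1) = 1 + 13.2 = 14.2.
Rank 14 is 38.9 and rank 15 is 39.0.
Interpolate: 38.9 + 0.2·(39.0 − 38.9) = 38.9 + 0.2·0.1 = 38.92.

38.92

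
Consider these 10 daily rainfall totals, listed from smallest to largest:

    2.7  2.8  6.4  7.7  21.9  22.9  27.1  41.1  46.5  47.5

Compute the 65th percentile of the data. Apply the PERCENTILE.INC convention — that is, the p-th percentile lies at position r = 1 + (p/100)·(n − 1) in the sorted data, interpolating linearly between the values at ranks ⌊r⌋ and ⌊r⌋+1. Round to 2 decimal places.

26.47

n = 10.
r = 1 + (65/100)·(10 − 1) = 1 + 5.85 = 6.85.
Rank 6 is 22.9 and rank 7 is 27.1.
Interpolate: 22.9 + 0.85·(27.1 − 22.9) = 22.9 + 0.85·4.2 = 26.47.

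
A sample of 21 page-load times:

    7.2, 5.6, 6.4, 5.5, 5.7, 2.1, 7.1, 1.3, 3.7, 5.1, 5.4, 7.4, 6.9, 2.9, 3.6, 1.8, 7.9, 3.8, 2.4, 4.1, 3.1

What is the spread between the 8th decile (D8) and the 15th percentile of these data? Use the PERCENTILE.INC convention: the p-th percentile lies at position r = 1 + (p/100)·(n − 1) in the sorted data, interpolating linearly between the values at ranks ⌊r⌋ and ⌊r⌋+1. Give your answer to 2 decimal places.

Sorted: 1.3, 1.8, 2.1, 2.4, 2.9, 3.1, 3.6, 3.7, 3.8, 4.1, 5.1, 5.4, 5.5, 5.6, 5.7, 6.4, 6.9, 7.1, 7.2, 7.4, 7.9.
n = 21.
P15: r = 4 (integer) → 2.4.
P80: r = 17 (integer) → 6.9.
Difference: 6.9 − 2.4 = 4.5.

4.50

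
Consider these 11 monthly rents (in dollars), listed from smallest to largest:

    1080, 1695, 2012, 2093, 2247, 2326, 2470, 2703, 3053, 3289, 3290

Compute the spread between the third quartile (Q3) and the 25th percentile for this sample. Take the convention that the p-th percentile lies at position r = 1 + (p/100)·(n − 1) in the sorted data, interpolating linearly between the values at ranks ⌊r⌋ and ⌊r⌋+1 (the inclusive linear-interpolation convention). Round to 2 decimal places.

n = 11.
P25: r = 3.5; ranks 3–4 are 2012, 2093; interpolating gives 2052.5.
P75: r = 8.5; ranks 8–9 are 2703, 3053; interpolating gives 2878.
Difference: 2878 − 2052.5 = 825.5.

825.50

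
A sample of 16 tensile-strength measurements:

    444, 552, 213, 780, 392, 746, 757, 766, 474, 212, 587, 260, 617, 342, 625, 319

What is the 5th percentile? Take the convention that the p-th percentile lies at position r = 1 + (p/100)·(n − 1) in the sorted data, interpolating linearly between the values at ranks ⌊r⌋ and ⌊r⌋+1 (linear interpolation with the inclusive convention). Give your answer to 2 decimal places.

Sorted: 212, 213, 260, 319, 342, 392, 444, 474, 552, 587, 617, 625, 746, 757, 766, 780.
n = 16.
r = 1 + (5/100)·(16 − 1) = 1 + 0.75 = 1.75.
Rank 1 is 212 and rank 2 is 213.
Interpolate: 212 + 0.75·(213 − 212) = 212 + 0.75·1 = 212.75.

212.75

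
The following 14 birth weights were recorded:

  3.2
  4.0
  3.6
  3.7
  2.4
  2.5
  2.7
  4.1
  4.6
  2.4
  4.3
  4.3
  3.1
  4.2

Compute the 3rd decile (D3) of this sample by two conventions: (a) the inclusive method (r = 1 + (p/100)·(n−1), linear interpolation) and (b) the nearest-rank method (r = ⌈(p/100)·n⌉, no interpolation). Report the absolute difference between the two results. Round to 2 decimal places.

0.04

Sorted: 2.4, 2.4, 2.5, 2.7, 3.1, 3.2, 3.6, 3.7, 4.0, 4.1, 4.2, 4.3, 4.3, 4.6.
n = 14.
(a) r = 4.9; between ranks 4 (2.7) and 5 (3.1): 3.06.
(b) the nearest-rank method: rank 5 → 3.1.
|3.06 − 3.1| = 0.04.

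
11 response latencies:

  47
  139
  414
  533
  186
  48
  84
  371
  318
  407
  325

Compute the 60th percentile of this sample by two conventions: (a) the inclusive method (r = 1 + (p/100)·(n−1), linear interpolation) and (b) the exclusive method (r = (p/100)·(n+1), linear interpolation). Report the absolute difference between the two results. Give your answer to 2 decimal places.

Sorted: 47, 48, 84, 139, 186, 318, 325, 371, 407, 414, 533.
n = 11.
(a) r = 7 → value at rank 7 = 325.
(b) r = 7.2; between ranks 7 (325) and 8 (371): 334.2.
|325 − 334.2| = 9.2.

9.20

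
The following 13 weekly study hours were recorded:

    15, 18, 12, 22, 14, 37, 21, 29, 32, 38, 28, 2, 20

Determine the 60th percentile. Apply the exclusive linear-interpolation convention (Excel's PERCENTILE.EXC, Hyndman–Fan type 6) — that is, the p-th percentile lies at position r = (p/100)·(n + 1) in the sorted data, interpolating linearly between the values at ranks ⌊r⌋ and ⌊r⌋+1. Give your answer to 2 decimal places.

24.40

Sorted: 2, 12, 14, 15, 18, 20, 21, 22, 28, 29, 32, 37, 38.
n = 13.
r = (60/100)·(13 + 1) = 8.4.
Rank 8 is 22 and rank 9 is 28.
Interpolate: 22 + 0.4·(28 − 22) = 22 + 0.4·6 = 24.4.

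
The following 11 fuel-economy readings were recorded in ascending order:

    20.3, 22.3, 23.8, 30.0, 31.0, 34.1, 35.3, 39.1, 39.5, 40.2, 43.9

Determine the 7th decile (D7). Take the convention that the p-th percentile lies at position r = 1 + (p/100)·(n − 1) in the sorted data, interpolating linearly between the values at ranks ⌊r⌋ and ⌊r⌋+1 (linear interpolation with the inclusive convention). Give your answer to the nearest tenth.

39.1

n = 11.
r = 1 + (70/100)·(11 − 1) = 1 + 7 = 8.
r is an integer, so P70 is the value at rank 8: 39.1.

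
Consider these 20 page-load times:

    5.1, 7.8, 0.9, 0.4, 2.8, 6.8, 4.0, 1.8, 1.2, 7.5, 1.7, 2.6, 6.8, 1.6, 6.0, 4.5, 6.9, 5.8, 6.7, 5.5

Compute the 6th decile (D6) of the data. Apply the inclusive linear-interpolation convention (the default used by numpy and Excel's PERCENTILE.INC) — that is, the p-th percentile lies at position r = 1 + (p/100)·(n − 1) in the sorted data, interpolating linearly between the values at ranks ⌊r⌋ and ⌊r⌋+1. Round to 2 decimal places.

5.62

Sorted: 0.4, 0.9, 1.2, 1.6, 1.7, 1.8, 2.6, 2.8, 4.0, 4.5, 5.1, 5.5, 5.8, 6.0, 6.7, 6.8, 6.8, 6.9, 7.5, 7.8.
n = 20.
r = 1 + (60/100)·(20 − 1) = 1 + 11.4 = 12.4.
Rank 12 is 5.5 and rank 13 is 5.8.
Interpolate: 5.5 + 0.4·(5.8 − 5.5) = 5.5 + 0.4·0.3 = 5.62.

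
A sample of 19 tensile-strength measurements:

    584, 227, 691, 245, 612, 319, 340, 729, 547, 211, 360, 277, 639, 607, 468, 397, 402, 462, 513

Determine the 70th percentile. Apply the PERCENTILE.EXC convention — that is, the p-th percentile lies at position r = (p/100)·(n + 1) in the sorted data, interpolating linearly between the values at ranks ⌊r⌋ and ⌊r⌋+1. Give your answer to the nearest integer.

584

Sorted: 211, 227, 245, 277, 319, 340, 360, 397, 402, 462, 468, 513, 547, 584, 607, 612, 639, 691, 729.
n = 19.
r = (70/100)·(19 + 1) = 14.
r is an integer, so P70 is the value at rank 14: 584.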